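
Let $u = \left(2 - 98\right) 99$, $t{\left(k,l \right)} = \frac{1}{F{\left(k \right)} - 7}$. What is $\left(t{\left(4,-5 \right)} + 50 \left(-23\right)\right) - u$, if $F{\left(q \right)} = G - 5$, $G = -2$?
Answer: $\frac{116955}{14} \approx 8353.9$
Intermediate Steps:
$F{\left(q \right)} = -7$ ($F{\left(q \right)} = -2 - 5 = -7$)
$t{\left(k,l \right)} = - \frac{1}{14}$ ($t{\left(k,l \right)} = \frac{1}{-7 - 7} = \frac{1}{-14} = - \frac{1}{14}$)
$u = -9504$ ($u = \left(-96\right) 99 = -9504$)
$\left(t{\left(4,-5 \right)} + 50 \left(-23\right)\right) - u = \left(- \frac{1}{14} + 50 \left(-23\right)\right) - -9504 = \left(- \frac{1}{14} - 1150\right) + 9504 = - \frac{16101}{14} + 9504 = \frac{116955}{14}$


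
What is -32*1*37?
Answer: -1184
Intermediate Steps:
-32*1*37 = -32*37 = -1184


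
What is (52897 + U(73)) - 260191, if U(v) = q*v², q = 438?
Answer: 2126808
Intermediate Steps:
U(v) = 438*v²
(52897 + U(73)) - 260191 = (52897 + 438*73²) - 260191 = (52897 + 438*5329) - 260191 = (52897 + 2334102) - 260191 = 2386999 - 260191 = 2126808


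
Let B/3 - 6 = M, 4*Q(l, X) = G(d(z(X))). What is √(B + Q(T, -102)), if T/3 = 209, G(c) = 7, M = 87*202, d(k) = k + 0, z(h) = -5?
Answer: √210967/2 ≈ 229.66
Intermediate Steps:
d(k) = k
M = 17574
T = 627 (T = 3*209 = 627)
Q(l, X) = 7/4 (Q(l, X) = (¼)*7 = 7/4)
B = 52740 (B = 18 + 3*17574 = 18 + 52722 = 52740)
√(B + Q(T, -102)) = √(52740 + 7/4) = √(210967/4) = √210967/2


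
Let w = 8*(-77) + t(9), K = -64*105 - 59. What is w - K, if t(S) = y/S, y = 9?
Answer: 6164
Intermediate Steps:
K = -6779 (K = -6720 - 59 = -6779)
t(S) = 9/S
w = -615 (w = 8*(-77) + 9/9 = -616 + 9*(⅑) = -616 + 1 = -615)
w - K = -615 - 1*(-6779) = -615 + 6779 = 6164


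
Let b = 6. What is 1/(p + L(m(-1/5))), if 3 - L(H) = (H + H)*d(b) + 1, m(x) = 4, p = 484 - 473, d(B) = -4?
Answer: 1/45 ≈ 0.022222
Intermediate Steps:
p = 11
L(H) = 2 + 8*H (L(H) = 3 - ((H + H)*(-4) + 1) = 3 - ((2*H)*(-4) + 1) = 3 - (-8*H + 1) = 3 - (1 - 8*H) = 3 + (-1 + 8*H) = 2 + 8*H)
1/(p + L(m(-1/5))) = 1/(11 + (2 + 8*4)) = 1/(11 + (2 + 32)) = 1/(11 + 34) = 1/45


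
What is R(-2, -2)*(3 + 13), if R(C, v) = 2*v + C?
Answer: -96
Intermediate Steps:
R(C, v) = C + 2*v
R(-2, -2)*(3 + 13) = (-2 + 2*(-2))*(3 + 13) = (-2 - 4)*16 = -6*16 = -96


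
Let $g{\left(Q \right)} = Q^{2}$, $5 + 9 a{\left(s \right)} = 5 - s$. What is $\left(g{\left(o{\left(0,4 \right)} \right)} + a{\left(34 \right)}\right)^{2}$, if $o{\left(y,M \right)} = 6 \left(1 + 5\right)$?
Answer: $\frac{135256900}{81} \approx 1.6698 \cdot 10^{6}$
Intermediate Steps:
$o{\left(y,M \right)} = 36$ ($o{\left(y,M \right)} = 6 \cdot 6 = 36$)
$a{\left(s \right)} = - \frac{s}{9}$ ($a{\left(s \right)} = - \frac{5}{9} + \frac{5 - s}{9} = - \frac{5}{9} - \left(- \frac{5}{9} + \frac{s}{9}\right) = - \frac{s}{9}$)
$\left(g{\left(o{\left(0,4 \right)} \right)} + a{\left(34 \right)}\right)^{2} = \left(36^{2} - \frac{34}{9}\right)^{2} = \left(1296 - \frac{34}{9}\right)^{2} = \left(\frac{11630}{9}\right)^{2} = \frac{135256900}{81}$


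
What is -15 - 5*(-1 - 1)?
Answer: -5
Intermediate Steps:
-15 - 5*(-1 - 1) = -15 - 5*(-2) = -15 + 10 = -5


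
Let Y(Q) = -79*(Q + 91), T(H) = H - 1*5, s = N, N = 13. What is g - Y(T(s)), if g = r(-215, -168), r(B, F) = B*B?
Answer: 54046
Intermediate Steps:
r(B, F) = B**2
s = 13
g = 46225 (g = (-215)**2 = 46225)
T(H) = -5 + H (T(H) = H - 5 = -5 + H)
Y(Q) = -7189 - 79*Q (Y(Q) = -79*(91 + Q) = -7189 - 79*Q)
g - Y(T(s)) = 46225 - (-7189 - 79*(-5 + 13)) = 46225 - (-7189 - 79*8) = 46225 - (-7189 - 632) = 46225 - 1*(-7821) = 46225 + 7821 = 54046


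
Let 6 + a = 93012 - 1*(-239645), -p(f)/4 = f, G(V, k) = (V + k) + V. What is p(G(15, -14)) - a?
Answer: -332715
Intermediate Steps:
G(V, k) = k + 2*V
p(f) = -4*f
a = 332651 (a = -6 + (93012 - 1*(-239645)) = -6 + (93012 + 239645) = -6 + 332657 = 332651)
p(G(15, -14)) - a = -4*(-14 + 2*15) - 1*332651 = -4*(-14 + 30) - 332651 = -4*16 - 332651 = -64 - 332651 = -332715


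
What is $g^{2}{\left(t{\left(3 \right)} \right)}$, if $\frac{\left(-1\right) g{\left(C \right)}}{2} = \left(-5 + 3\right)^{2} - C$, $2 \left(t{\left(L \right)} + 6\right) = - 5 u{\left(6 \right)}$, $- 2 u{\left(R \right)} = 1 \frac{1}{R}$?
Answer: $\frac{55225}{144} \approx 383.51$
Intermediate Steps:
$u{\left(R \right)} = - \frac{1}{2 R}$ ($u{\left(R \right)} = - \frac{1 \frac{1}{R}}{2} = - \frac{1}{2 R}$)
$t{\left(L \right)} = - \frac{139}{24}$ ($t{\left(L \right)} = -6 + \frac{\left(-5\right) \left(- \frac{1}{2 \cdot 6}\right)}{2} = -6 + \frac{\left(-5\right) \left(\left(- \frac{1}{2}\right) \frac{1}{6}\right)}{2} = -6 + \frac{\left(-5\right) \left(- \frac{1}{12}\right)}{2} = -6 + \frac{1}{2} \cdot \frac{5}{12} = -6 + \frac{5}{24} = - \frac{139}{24}$)
$g{\left(C \right)} = -8 + 2 C$ ($g{\left(C \right)} = - 2 \left(\left(-5 + 3\right)^{2} - C\right) = - 2 \left(\left(-2\right)^{2} - C\right) = - 2 \left(4 - C\right) = -8 + 2 C$)
$g^{2}{\left(t{\left(3 \right)} \right)} = \left(-8 + 2 \left(- \frac{139}{24}\right)\right)^{2} = \left(-8 - \frac{139}{12}\right)^{2} = \left(- \frac{235}{12}\right)^{2} = \frac{55225}{144}$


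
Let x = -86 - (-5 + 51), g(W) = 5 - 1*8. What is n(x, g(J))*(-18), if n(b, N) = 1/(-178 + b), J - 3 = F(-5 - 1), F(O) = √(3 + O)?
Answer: 9/155 ≈ 0.058065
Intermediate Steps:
J = 3 + I*√3 (J = 3 + √(3 + (-5 - 1)) = 3 + √(3 - 6) = 3 + √(-3) = 3 + I*√3 ≈ 3.0 + 1.732*I)
g(W) = -3 (g(W) = 5 - 8 = -3)
x = -132 (x = -86 - 1*46 = -86 - 46 = -132)
n(x, g(J))*(-18) = -18/(-178 - 132) = -18/(-310) = -1/310*(-18) = 9/155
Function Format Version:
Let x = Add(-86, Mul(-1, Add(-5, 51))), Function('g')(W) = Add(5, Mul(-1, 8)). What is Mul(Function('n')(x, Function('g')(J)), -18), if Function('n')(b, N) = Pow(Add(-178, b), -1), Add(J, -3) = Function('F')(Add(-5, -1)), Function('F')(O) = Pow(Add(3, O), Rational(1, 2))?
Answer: Rational(9, 155) ≈ 0.058065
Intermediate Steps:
J = Add(3, Mul(I, Pow(3, Rational(1, 2)))) (J = Add(3, Pow(Add(3, Add(-5, -1)), Rational(1, 2))) = Add(3, Pow(Add(3, -6), Rational(1, 2))) = Add(3, Pow(-3, Rational(1, 2))) = Add(3, Mul(I, Pow(3, Rational(1, 2)))) ≈ Add(3.0000, Mul(1.7320, I)))
Function('g')(W) = -3 (Function('g')(W) = Add(5, -8) = -3)
x = -132 (x = Add(-86, Mul(-1, 46)) = Add(-86, -46) = -132)
Mul(Function('n')(x, Function('g')(J)), -18) = Mul(Pow(Add(-178, -132), -1), -18) = Mul(Pow(-310, -1), -18) = Mul(Rational(-1, 310), -18) = Rational(9, 155)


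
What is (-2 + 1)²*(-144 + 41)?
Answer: -103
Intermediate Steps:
(-2 + 1)²*(-144 + 41) = (-1)²*(-103) = 1*(-103) = -103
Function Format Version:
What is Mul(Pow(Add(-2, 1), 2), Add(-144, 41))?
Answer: -103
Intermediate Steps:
Mul(Pow(Add(-2, 1), 2), Add(-144, 41)) = Mul(Pow(-1, 2), -103) = Mul(1, -103) = -103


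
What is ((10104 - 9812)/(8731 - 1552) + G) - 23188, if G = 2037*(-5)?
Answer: -239584475/7179 ≈ -33373.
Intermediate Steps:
G = -10185
((10104 - 9812)/(8731 - 1552) + G) - 23188 = ((10104 - 9812)/(8731 - 1552) - 10185) - 23188 = (292/7179 - 10185) - 23188 = -73117823/7179 - 23188 = -239584475/7179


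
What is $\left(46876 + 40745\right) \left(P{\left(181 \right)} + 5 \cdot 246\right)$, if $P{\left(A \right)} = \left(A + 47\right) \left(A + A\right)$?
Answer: $7339660686$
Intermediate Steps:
$P{\left(A \right)} = 2 A \left(47 + A\right)$ ($P{\left(A \right)} = \left(47 + A\right) 2 A = 2 A \left(47 + A\right)$)
$\left(46876 + 40745\right) \left(P{\left(181 \right)} + 5 \cdot 246\right) = \left(46876 + 40745\right) \left(2 \cdot 181 \left(47 + 181\right) + 5 \cdot 246\right) = 87621 \left(2 \cdot 181 \cdot 228 + 1230\right) = 87621 \left(82536 + 1230\right) = 87621 \cdot 83766 = 7339660686$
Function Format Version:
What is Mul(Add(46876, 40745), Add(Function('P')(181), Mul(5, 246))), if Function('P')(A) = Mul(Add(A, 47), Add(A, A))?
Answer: 7339660686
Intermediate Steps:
Function('P')(A) = Mul(2, A, Add(47, A)) (Function('P')(A) = Mul(Add(47, A), Mul(2, A)) = Mul(2, A, Add(47, A)))
Mul(Add(46876, 40745), Add(Function('P')(181), Mul(5, 246))) = Mul(Add(46876, 40745), Add(Mul(2, 181, Add(47, 181)), Mul(5, 246))) = Mul(87621, Add(Mul(2, 181, 228), 1230)) = Mul(87621, Add(82536, 1230)) = Mul(87621, 83766) = 7339660686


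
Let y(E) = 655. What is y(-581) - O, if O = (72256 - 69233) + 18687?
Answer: -21055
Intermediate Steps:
O = 21710 (O = 3023 + 18687 = 21710)
y(-581) - O = 655 - 1*21710 = 655 - 21710 = -21055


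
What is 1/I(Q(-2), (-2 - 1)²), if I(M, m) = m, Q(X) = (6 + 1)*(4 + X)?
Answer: ⅑ ≈ 0.11111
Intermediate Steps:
Q(X) = 28 + 7*X (Q(X) = 7*(4 + X) = 28 + 7*X)
1/I(Q(-2), (-2 - 1)²) = 1/((-2 - 1)²) = 1/((-3)²) = 1/9 = ⅑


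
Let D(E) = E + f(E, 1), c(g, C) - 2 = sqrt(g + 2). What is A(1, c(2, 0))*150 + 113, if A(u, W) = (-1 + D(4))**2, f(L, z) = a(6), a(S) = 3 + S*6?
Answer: 264713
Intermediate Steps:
c(g, C) = 2 + sqrt(2 + g) (c(g, C) = 2 + sqrt(g + 2) = 2 + sqrt(2 + g))
a(S) = 3 + 6*S
f(L, z) = 39 (f(L, z) = 3 + 6*6 = 3 + 36 = 39)
D(E) = 39 + E (D(E) = E + 39 = 39 + E)
A(u, W) = 1764 (A(u, W) = (-1 + (39 + 4))**2 = (-1 + 43)**2 = 42**2 = 1764)
A(1, c(2, 0))*150 + 113 = 1764*150 + 113 = 264600 + 113 = 264713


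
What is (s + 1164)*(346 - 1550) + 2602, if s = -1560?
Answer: 479386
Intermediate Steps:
(s + 1164)*(346 - 1550) + 2602 = (-1560 + 1164)*(346 - 1550) + 2602 = -396*(-1204) + 2602 = 476784 + 2602 = 479386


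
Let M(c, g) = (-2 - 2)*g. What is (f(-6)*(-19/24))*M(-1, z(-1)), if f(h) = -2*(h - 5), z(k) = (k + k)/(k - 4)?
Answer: 418/15 ≈ 27.867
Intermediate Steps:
z(k) = 2*k/(-4 + k) (z(k) = (2*k)/(-4 + k) = 2*k/(-4 + k))
M(c, g) = -4*g
f(h) = 10 - 2*h (f(h) = -2*(-5 + h) = 10 - 2*h)
(f(-6)*(-19/24))*M(-1, z(-1)) = ((10 - 2*(-6))*(-19/24))*(-8*(-1)/(-4 - 1)) = ((10 + 12)*(-19*1/24))*(-8*(-1)/(-5)) = (22*(-19/24))*(-8*(-1)*(-1)/5) = -(-209)*2/(3*5) = -209/12*(-8/5) = 418/15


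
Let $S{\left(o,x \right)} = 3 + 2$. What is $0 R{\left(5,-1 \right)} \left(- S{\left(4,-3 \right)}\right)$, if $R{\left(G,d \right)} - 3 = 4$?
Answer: $0$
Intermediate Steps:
$S{\left(o,x \right)} = 5$
$R{\left(G,d \right)} = 7$ ($R{\left(G,d \right)} = 3 + 4 = 7$)
$0 R{\left(5,-1 \right)} \left(- S{\left(4,-3 \right)}\right) = 0 \cdot 7 \left(\left(-1\right) 5\right) = 0 \left(-5\right) = 0$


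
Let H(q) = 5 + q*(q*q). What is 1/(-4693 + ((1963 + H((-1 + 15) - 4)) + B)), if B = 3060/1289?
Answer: -1289/2220465 ≈ -0.00058051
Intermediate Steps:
H(q) = 5 + q**3 (H(q) = 5 + q*q**2 = 5 + q**3)
B = 3060/1289 (B = 3060*(1/1289) = 3060/1289 ≈ 2.3739)
1/(-4693 + ((1963 + H((-1 + 15) - 4)) + B)) = 1/(-4693 + ((1963 + (5 + ((-1 + 15) - 4)**3)) + 3060/1289)) = 1/(-4693 + ((1963 + (5 + (14 - 4)**3)) + 3060/1289)) = 1/(-4693 + ((1963 + (5 + 10**3)) + 3060/1289)) = 1/(-4693 + ((1963 + (5 + 1000)) + 3060/1289)) = 1/(-4693 + ((1963 + 1005) + 3060/1289)) = 1/(-4693 + (2968 + 3060/1289)) = 1/(-4693 + 3828812/1289) = 1/(-2220465/1289) = -1289/2220465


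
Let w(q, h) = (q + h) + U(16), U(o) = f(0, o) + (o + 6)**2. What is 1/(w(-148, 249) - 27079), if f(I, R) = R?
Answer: -1/26478 ≈ -3.7767e-5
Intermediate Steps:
U(o) = o + (6 + o)**2 (U(o) = o + (o + 6)**2 = o + (6 + o)**2)
w(q, h) = 500 + h + q (w(q, h) = (q + h) + (16 + (6 + 16)**2) = (h + q) + (16 + 22**2) = (h + q) + (16 + 484) = (h + q) + 500 = 500 + h + q)
1/(w(-148, 249) - 27079) = 1/((500 + 249 - 148) - 27079) = 1/(601 - 27079) = 1/(-26478) = -1/26478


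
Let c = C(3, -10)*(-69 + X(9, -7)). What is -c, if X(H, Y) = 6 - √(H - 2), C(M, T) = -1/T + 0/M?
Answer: 63/10 + √7/10 ≈ 6.5646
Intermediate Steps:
C(M, T) = -1/T (C(M, T) = -1/T + 0 = -1/T)
X(H, Y) = 6 - √(-2 + H)
c = -63/10 - √7/10 (c = (-1/(-10))*(-69 + (6 - √(-2 + 9))) = (-1*(-⅒))*(-69 + (6 - √7)) = (-63 - √7)/10 = -63/10 - √7/10 ≈ -6.5646)
-c = -(-63/10 - √7/10) = 63/10 + √7/10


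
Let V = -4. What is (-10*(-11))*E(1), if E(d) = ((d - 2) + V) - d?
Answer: -660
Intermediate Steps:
E(d) = -6 (E(d) = ((d - 2) - 4) - d = ((-2 + d) - 4) - d = (-6 + d) - d = -6)
(-10*(-11))*E(1) = -10*(-11)*(-6) = 110*(-6) = -660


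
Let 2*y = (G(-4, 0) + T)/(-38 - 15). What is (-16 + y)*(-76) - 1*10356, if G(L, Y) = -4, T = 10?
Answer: -484192/53 ≈ -9135.7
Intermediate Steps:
y = -3/53 (y = ((-4 + 10)/(-38 - 15))/2 = (6/(-53))/2 = (6*(-1/53))/2 = (½)*(-6/53) = -3/53 ≈ -0.056604)
(-16 + y)*(-76) - 1*10356 = (-16 - 3/53)*(-76) - 1*10356 = -851/53*(-76) - 10356 = 64676/53 - 10356 = -484192/53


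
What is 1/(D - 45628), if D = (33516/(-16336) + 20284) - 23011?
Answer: -4084/197490199 ≈ -2.0679e-5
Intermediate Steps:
D = -11145447/4084 (D = (33516*(-1/16336) + 20284) - 23011 = (-8379/4084 + 20284) - 23011 = 82831477/4084 - 23011 = -11145447/4084 ≈ -2729.1)
1/(D - 45628) = 1/(-11145447/4084 - 45628) = 1/(-197490199/4084) = -4084/197490199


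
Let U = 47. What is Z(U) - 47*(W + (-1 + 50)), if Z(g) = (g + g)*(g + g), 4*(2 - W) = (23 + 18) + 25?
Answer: 14429/2 ≈ 7214.5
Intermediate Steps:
W = -29/2 (W = 2 - ((23 + 18) + 25)/4 = 2 - (41 + 25)/4 = 2 - ¼*66 = 2 - 33/2 = -29/2 ≈ -14.500)
Z(g) = 4*g² (Z(g) = (2*g)*(2*g) = 4*g²)
Z(U) - 47*(W + (-1 + 50)) = 4*47² - 47*(-29/2 + (-1 + 50)) = 4*2209 - 47*(-29/2 + 49) = 8836 - 47*69/2 = 8836 - 1*3243/2 = 8836 - 3243/2 = 14429/2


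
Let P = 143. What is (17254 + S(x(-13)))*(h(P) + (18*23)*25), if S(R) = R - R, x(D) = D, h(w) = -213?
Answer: 174903798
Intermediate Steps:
S(R) = 0
(17254 + S(x(-13)))*(h(P) + (18*23)*25) = (17254 + 0)*(-213 + (18*23)*25) = 17254*(-213 + 414*25) = 17254*(-213 + 10350) = 17254*10137 = 174903798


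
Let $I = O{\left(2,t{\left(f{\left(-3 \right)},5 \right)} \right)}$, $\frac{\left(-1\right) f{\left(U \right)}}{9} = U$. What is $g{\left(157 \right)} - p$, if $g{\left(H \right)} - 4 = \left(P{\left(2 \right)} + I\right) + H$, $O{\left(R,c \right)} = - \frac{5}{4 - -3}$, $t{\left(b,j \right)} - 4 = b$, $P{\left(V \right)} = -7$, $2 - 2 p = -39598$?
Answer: $- \frac{137527}{7} \approx -19647.0$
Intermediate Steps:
$p = 19800$ ($p = 1 - -19799 = 1 + 19799 = 19800$)
$f{\left(U \right)} = - 9 U$
$t{\left(b,j \right)} = 4 + b$
$O{\left(R,c \right)} = - \frac{5}{7}$ ($O{\left(R,c \right)} = - \frac{5}{4 + 3} = - \frac{5}{7}$)
$I = - \frac{5}{7} \approx -0.71429$
$g{\left(H \right)} = - \frac{26}{7} + H$ ($g{\left(H \right)} = 4 + \left(\left(-7 - \frac{5}{7}\right) + H\right) = 4 + \left(- \frac{54}{7} + H\right) = - \frac{26}{7} + H$)
$g{\left(157 \right)} - p = \left(- \frac{26}{7} + 157\right) - 19800 = \frac{1073}{7} - 19800 = - \frac{137527}{7}$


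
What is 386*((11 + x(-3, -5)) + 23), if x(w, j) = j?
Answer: 11194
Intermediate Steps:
386*((11 + x(-3, -5)) + 23) = 386*((11 - 5) + 23) = 386*(6 + 23) = 386*29 = 11194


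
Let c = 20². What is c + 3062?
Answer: 3462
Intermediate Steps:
c = 400
c + 3062 = 400 + 3062 = 3462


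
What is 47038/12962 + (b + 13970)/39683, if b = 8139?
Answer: 1076592906/257185523 ≈ 4.1861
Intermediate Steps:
47038/12962 + (b + 13970)/39683 = 47038/12962 + (8139 + 13970)/39683 = 47038*(1/12962) + 22109*(1/39683) = 23519/6481 + 22109/39683 = 1076592906/257185523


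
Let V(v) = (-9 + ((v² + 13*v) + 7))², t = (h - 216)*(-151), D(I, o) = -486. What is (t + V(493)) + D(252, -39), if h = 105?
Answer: 62228312211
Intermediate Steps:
t = 16761 (t = (105 - 216)*(-151) = -111*(-151) = 16761)
V(v) = (-2 + v² + 13*v)² (V(v) = (-9 + (7 + v² + 13*v))² = (-2 + v² + 13*v)²)
(t + V(493)) + D(252, -39) = (16761 + (-2 + 493² + 13*493)²) - 486 = (16761 + (-2 + 243049 + 6409)²) - 486 = (16761 + 249456²) - 486 = (16761 + 62228295936) - 486 = 62228312697 - 486 = 62228312211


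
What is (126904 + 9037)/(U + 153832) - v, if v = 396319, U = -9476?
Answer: -57210889623/144356 ≈ -3.9632e+5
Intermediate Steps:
(126904 + 9037)/(U + 153832) - v = (126904 + 9037)/(-9476 + 153832) - 1*396319 = 135941/144356 - 396319 = -57210889623/144356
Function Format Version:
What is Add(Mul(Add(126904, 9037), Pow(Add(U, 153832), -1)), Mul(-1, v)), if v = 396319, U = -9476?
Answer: Rational(-57210889623, 144356) ≈ -3.9632e+5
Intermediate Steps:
Add(Mul(Add(126904, 9037), Pow(Add(U, 153832), -1)), Mul(-1, v)) = Add(Mul(Add(126904, 9037), Pow(Add(-9476, 153832), -1)), Mul(-1, 396319)) = Add(Mul(135941, Pow(144356, -1)), -396319) = Add(Mul(135941, Rational(1, 144356)), -396319) = Add(Rational(135941, 144356), -396319) = Rational(-57210889623, 144356)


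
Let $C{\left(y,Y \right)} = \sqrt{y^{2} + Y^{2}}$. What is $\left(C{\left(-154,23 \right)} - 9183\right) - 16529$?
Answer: $-25712 + \sqrt{24245} \approx -25556.0$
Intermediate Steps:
$C{\left(y,Y \right)} = \sqrt{Y^{2} + y^{2}}$
$\left(C{\left(-154,23 \right)} - 9183\right) - 16529 = \left(\sqrt{23^{2} + \left(-154\right)^{2}} - 9183\right) - 16529 = \left(\sqrt{529 + 23716} - 9183\right) - 16529 = \left(\sqrt{24245} - 9183\right) - 16529 = \left(-9183 + \sqrt{24245}\right) - 16529 = -25712 + \sqrt{24245}$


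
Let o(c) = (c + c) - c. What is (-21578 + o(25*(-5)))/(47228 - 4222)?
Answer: -21703/43006 ≈ -0.50465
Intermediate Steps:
o(c) = c (o(c) = 2*c - c = c)
(-21578 + o(25*(-5)))/(47228 - 4222) = (-21578 + 25*(-5))/(47228 - 4222) = (-21578 - 125)/43006 = -21703*1/43006 = -21703/43006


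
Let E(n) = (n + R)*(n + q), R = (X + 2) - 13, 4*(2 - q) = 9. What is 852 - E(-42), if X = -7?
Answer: -1683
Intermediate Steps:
q = -¼ (q = 2 - ¼*9 = 2 - 9/4 = -¼ ≈ -0.25000)
R = -18 (R = (-7 + 2) - 13 = -5 - 13 = -18)
E(n) = (-18 + n)*(-¼ + n) (E(n) = (n - 18)*(n - ¼) = (-18 + n)*(-¼ + n))
852 - E(-42) = 852 - (9/2 + (-42)² - 73/4*(-42)) = 852 - (9/2 + 1764 + 1533/2) = 852 - 1*2535 = 852 - 2535 = -1683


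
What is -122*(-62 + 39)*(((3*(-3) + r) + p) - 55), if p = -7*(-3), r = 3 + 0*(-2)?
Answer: -112240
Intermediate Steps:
r = 3 (r = 3 + 0 = 3)
p = 21
-122*(-62 + 39)*(((3*(-3) + r) + p) - 55) = -122*(-62 + 39)*(((3*(-3) + 3) + 21) - 55) = -(-2806)*(((-9 + 3) + 21) - 55) = -(-2806)*((-6 + 21) - 55) = -(-2806)*(15 - 55) = -(-2806)*(-40) = -122*920 = -112240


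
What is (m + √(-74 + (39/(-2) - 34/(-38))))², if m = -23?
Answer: 16583/38 - 69*I*√14858/19 ≈ 436.39 - 442.67*I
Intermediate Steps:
(m + √(-74 + (39/(-2) - 34/(-38))))² = (-23 + √(-74 + (39/(-2) - 34/(-38))))² = (-23 + √(-74 + (39*(-½) - 34*(-1/38))))² = (-23 + √(-74 + (-39/2 + 17/19)))² = (-23 + √(-74 - 707/38))² = (-23 + √(-3519/38))² = (-23 + 3*I*√14858/38)²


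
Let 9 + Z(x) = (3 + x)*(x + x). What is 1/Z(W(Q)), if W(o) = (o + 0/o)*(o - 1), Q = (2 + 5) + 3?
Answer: 1/16731 ≈ 5.9769e-5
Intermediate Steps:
Q = 10 (Q = 7 + 3 = 10)
W(o) = o*(-1 + o) (W(o) = (o + 0)*(-1 + o) = o*(-1 + o))
Z(x) = -9 + 2*x*(3 + x) (Z(x) = -9 + (3 + x)*(x + x) = -9 + (3 + x)*(2*x) = -9 + 2*x*(3 + x))
1/Z(W(Q)) = 1/(-9 + 2*(10*(-1 + 10))² + 6*(10*(-1 + 10))) = 1/(-9 + 2*(10*9)² + 6*(10*9)) = 1/(-9 + 2*90² + 6*90) = 1/(-9 + 2*8100 + 540) = 1/(-9 + 16200 + 540) = 1/16731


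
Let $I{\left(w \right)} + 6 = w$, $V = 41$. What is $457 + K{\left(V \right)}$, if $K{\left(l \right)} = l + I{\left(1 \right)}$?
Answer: $493$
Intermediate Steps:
$I{\left(w \right)} = -6 + w$
$K{\left(l \right)} = -5 + l$ ($K{\left(l \right)} = l + \left(-6 + 1\right) = l - 5 = -5 + l$)
$457 + K{\left(V \right)} = 457 + \left(-5 + 41\right) = 457 + 36 = 493$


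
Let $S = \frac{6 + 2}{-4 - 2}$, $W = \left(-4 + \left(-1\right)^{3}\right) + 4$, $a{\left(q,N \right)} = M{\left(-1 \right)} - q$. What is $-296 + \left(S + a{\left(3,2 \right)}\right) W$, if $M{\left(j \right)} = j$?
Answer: $- \frac{872}{3} \approx -290.67$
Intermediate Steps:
$a{\left(q,N \right)} = -1 - q$
$W = -1$ ($W = \left(-4 - 1\right) + 4 = -5 + 4 = -1$)
$S = - \frac{4}{3}$ ($S = \frac{8}{-6} = 8 \left(- \frac{1}{6}\right) = - \frac{4}{3} \approx -1.3333$)
$-296 + \left(S + a{\left(3,2 \right)}\right) W = -296 + \left(- \frac{4}{3} - 4\right) \left(-1\right) = -296 - - \frac{16}{3} = -296 + \frac{16}{3} = - \frac{872}{3}$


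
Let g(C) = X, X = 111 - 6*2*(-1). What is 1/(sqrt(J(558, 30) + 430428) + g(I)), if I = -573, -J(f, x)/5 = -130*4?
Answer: -123/417899 + 2*sqrt(108257)/417899 ≈ 0.0012803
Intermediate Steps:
J(f, x) = 2600 (J(f, x) = -(-650)*4 = -5*(-520) = 2600)
X = 123 (X = 111 - 12*(-1) = 111 - 1*(-12) = 111 + 12 = 123)
g(C) = 123
1/(sqrt(J(558, 30) + 430428) + g(I)) = 1/(sqrt(2600 + 430428) + 123) = 1/(sqrt(433028) + 123) = 1/(2*sqrt(108257) + 123) = 1/(123 + 2*sqrt(108257))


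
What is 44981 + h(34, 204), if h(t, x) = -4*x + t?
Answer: 44199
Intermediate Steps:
h(t, x) = t - 4*x
44981 + h(34, 204) = 44981 + (34 - 4*204) = 44981 + (34 - 816) = 44981 - 782 = 44199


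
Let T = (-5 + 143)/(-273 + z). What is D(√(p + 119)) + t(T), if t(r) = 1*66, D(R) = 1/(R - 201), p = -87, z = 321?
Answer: 2664153/40369 - 4*√2/40369 ≈ 65.995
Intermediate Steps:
T = 23/8 (T = (-5 + 143)/(-273 + 321) = 138/48 = 138*(1/48) = 23/8 ≈ 2.8750)
D(R) = 1/(-201 + R)
t(r) = 66
D(√(p + 119)) + t(T) = 1/(-201 + √(-87 + 119)) + 66 = 1/(-201 + √32) + 66 = 1/(-201 + 4*√2) + 66 = 66 + 1/(-201 + 4*√2)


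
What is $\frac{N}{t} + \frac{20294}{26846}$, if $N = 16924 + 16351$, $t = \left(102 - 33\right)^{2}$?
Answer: $\frac{494960192}{63906903} \approx 7.745$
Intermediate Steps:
$t = 4761$ ($t = 69^{2} = 4761$)
$N = 33275$
$\frac{N}{t} + \frac{20294}{26846} = \frac{33275}{4761} + \frac{20294}{26846} = 33275 \cdot \frac{1}{4761} + 20294 \cdot \frac{1}{26846} = \frac{33275}{4761} + \frac{10147}{13423} = \frac{494960192}{63906903}$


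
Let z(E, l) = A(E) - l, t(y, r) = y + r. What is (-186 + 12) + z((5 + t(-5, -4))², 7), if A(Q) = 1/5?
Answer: -904/5 ≈ -180.80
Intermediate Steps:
t(y, r) = r + y
A(Q) = ⅕
z(E, l) = ⅕ - l
(-186 + 12) + z((5 + t(-5, -4))², 7) = (-186 + 12) + (⅕ - 1*7) = -174 + (⅕ - 7) = -174 - 34/5 = -904/5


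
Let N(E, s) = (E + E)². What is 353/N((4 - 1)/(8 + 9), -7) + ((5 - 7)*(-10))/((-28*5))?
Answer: 714083/252 ≈ 2833.7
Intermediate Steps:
N(E, s) = 4*E² (N(E, s) = (2*E)² = 4*E²)
353/N((4 - 1)/(8 + 9), -7) + ((5 - 7)*(-10))/((-28*5)) = 353/((4*((4 - 1)/(8 + 9))²)) + ((5 - 7)*(-10))/((-28*5)) = 353/((4*(3/17)²)) - 2*(-10)/(-140) = 353/((4*(3*(1/17))²)) + 20*(-1/140) = 353/((4*(3/17)²)) - ⅐ = 353/((4*(9/289))) - ⅐ = 353/(36/289) - ⅐ = 353*(289/36) - ⅐ = 102017/36 - ⅐ = 714083/252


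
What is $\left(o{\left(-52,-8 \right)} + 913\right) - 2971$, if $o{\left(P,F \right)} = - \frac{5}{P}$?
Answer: $- \frac{107011}{52} \approx -2057.9$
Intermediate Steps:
$\left(o{\left(-52,-8 \right)} + 913\right) - 2971 = \left(- \frac{5}{-52} + 913\right) - 2971 = \left(\left(-5\right) \left(- \frac{1}{52}\right) + 913\right) - 2971 = \left(\frac{5}{52} + 913\right) - 2971 = \frac{47481}{52} - 2971 = - \frac{107011}{52}$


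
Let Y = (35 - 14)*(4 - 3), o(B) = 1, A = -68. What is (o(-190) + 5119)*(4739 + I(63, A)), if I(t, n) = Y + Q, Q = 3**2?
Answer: 24417280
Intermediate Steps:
Q = 9
Y = 21 (Y = 21*1 = 21)
I(t, n) = 30 (I(t, n) = 21 + 9 = 30)
(o(-190) + 5119)*(4739 + I(63, A)) = (1 + 5119)*(4739 + 30) = 5120*4769 = 24417280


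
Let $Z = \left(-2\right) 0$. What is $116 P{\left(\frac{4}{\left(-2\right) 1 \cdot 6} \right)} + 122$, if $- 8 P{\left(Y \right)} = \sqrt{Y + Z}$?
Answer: $122 - \frac{29 i \sqrt{3}}{6} \approx 122.0 - 8.3716 i$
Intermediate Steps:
$Z = 0$
$P{\left(Y \right)} = - \frac{\sqrt{Y}}{8}$ ($P{\left(Y \right)} = - \frac{\sqrt{Y + 0}}{8} = - \frac{\sqrt{Y}}{8}$)
$116 P{\left(\frac{4}{\left(-2\right) 1 \cdot 6} \right)} + 122 = 116 \left(- \frac{\sqrt{\frac{4}{\left(-2\right) 1 \cdot 6}}}{8}\right) + 122 = 116 \left(- \frac{\sqrt{\frac{4}{\left(-2\right) 6}}}{8}\right) + 122 = 116 \left(- \frac{\sqrt{\frac{4}{-12}}}{8}\right) + 122 = 116 \left(- \frac{\sqrt{4 \left(- \frac{1}{12}\right)}}{8}\right) + 122 = 116 \left(- \frac{\sqrt{- \frac{1}{3}}}{8}\right) + 122 = 116 \left(- \frac{\frac{1}{3} i \sqrt{3}}{8}\right) + 122 = 116 \left(- \frac{i \sqrt{3}}{24}\right) + 122 = - \frac{29 i \sqrt{3}}{6} + 122 = 122 - \frac{29 i \sqrt{3}}{6}$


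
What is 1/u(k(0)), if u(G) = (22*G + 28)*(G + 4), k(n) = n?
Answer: 1/112 ≈ 0.0089286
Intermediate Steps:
u(G) = (4 + G)*(28 + 22*G) (u(G) = (28 + 22*G)*(4 + G) = (4 + G)*(28 + 22*G))
1/u(k(0)) = 1/(112 + 22*0² + 116*0) = 1/(112 + 22*0 + 0) = 1/(112 + 0 + 0) = 1/112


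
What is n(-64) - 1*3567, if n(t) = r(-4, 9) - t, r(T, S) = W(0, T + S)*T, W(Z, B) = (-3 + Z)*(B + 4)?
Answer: -3395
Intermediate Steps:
W(Z, B) = (-3 + Z)*(4 + B)
r(T, S) = T*(-12 - 3*S - 3*T) (r(T, S) = (-12 - 3*(T + S) + 4*0 + (T + S)*0)*T = (-12 - 3*(S + T) + 0 + (S + T)*0)*T = (-12 + (-3*S - 3*T) + 0 + 0)*T = (-12 - 3*S - 3*T)*T = T*(-12 - 3*S - 3*T))
n(t) = 108 - t (n(t) = -3*(-4)*(4 + 9 - 4) - t = -3*(-4)*9 - t = 108 - t)
n(-64) - 1*3567 = (108 - 1*(-64)) - 1*3567 = (108 + 64) - 3567 = 172 - 3567 = -3395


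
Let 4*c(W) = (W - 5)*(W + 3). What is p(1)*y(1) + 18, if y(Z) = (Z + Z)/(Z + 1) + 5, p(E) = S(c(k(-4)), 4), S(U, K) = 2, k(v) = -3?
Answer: 30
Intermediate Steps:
c(W) = (-5 + W)*(3 + W)/4 (c(W) = ((W - 5)*(W + 3))/4 = ((-5 + W)*(3 + W))/4 = (-5 + W)*(3 + W)/4)
p(E) = 2
y(Z) = 5 + 2*Z/(1 + Z) (y(Z) = (2*Z)/(1 + Z) + 5 = 2*Z/(1 + Z) + 5 = 5 + 2*Z/(1 + Z))
p(1)*y(1) + 18 = 2*((5 + 7*1)/(1 + 1)) + 18 = 2*((5 + 7)/2) + 18 = 2*((½)*12) + 18 = 2*6 + 18 = 12 + 18 = 30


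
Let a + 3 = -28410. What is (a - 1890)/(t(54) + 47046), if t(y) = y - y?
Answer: -10101/15682 ≈ -0.64411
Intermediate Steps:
a = -28413 (a = -3 - 28410 = -28413)
t(y) = 0
(a - 1890)/(t(54) + 47046) = (-28413 - 1890)/(0 + 47046) = -30303/47046 = -30303*1/47046 = -10101/15682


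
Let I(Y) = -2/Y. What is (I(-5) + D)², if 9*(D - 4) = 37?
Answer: 146689/2025 ≈ 72.439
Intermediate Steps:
D = 73/9 (D = 4 + (⅑)*37 = 4 + 37/9 = 73/9 ≈ 8.1111)
(I(-5) + D)² = (-2/(-5) + 73/9)² = (-2*(-⅕) + 73/9)² = (⅖ + 73/9)² = (383/45)² = 146689/2025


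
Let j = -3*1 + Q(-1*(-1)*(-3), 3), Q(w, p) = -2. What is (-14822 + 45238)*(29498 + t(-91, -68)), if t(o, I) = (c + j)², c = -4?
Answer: 899674864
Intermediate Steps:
j = -5 (j = -3*1 - 2 = -3 - 2 = -5)
t(o, I) = 81 (t(o, I) = (-4 - 5)² = (-9)² = 81)
(-14822 + 45238)*(29498 + t(-91, -68)) = (-14822 + 45238)*(29498 + 81) = 30416*29579 = 899674864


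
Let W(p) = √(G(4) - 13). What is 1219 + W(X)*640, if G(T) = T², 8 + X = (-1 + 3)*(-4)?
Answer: 1219 + 640*√3 ≈ 2327.5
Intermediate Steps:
X = -16 (X = -8 + (-1 + 3)*(-4) = -8 + 2*(-4) = -8 - 8 = -16)
W(p) = √3 (W(p) = √(4² - 13) = √(16 - 13) = √3)
1219 + W(X)*640 = 1219 + √3*640 = 1219 + 640*√3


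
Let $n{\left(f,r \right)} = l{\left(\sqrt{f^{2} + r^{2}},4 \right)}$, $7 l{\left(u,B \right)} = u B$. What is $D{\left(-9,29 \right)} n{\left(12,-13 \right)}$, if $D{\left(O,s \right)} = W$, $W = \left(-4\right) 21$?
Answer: $- 48 \sqrt{313} \approx -849.21$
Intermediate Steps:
$W = -84$
$D{\left(O,s \right)} = -84$
$l{\left(u,B \right)} = \frac{B u}{7}$ ($l{\left(u,B \right)} = \frac{u B}{7} = \frac{B u}{7}$)
$n{\left(f,r \right)} = \frac{4 \sqrt{f^{2} + r^{2}}}{7}$ ($n{\left(f,r \right)} = \frac{1}{7} \cdot 4 \sqrt{f^{2} + r^{2}} = \frac{4 \sqrt{f^{2} + r^{2}}}{7}$)
$D{\left(-9,29 \right)} n{\left(12,-13 \right)} = - 84 \frac{4 \sqrt{12^{2} + \left(-13\right)^{2}}}{7} = - 84 \frac{4 \sqrt{144 + 169}}{7} = - 84 \frac{4 \sqrt{313}}{7} = - 48 \sqrt{313}$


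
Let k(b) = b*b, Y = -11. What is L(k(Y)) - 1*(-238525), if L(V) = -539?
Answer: 237986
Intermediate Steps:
k(b) = b**2
L(k(Y)) - 1*(-238525) = -539 - 1*(-238525) = -539 + 238525 = 237986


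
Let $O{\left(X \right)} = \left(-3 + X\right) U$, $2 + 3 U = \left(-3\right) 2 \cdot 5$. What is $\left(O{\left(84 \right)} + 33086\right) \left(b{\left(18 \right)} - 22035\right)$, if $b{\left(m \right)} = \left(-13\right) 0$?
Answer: $-710011770$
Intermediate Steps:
$U = - \frac{32}{3}$ ($U = - \frac{2}{3} + \frac{\left(-3\right) 2 \cdot 5}{3} = - \frac{2}{3} + \frac{\left(-6\right) 5}{3} = - \frac{2}{3} + \frac{1}{3} \left(-30\right) = - \frac{2}{3} - 10 = - \frac{32}{3} \approx -10.667$)
$O{\left(X \right)} = 32 - \frac{32 X}{3}$ ($O{\left(X \right)} = \left(-3 + X\right) \left(- \frac{32}{3}\right) = 32 - \frac{32 X}{3}$)
$b{\left(m \right)} = 0$
$\left(O{\left(84 \right)} + 33086\right) \left(b{\left(18 \right)} - 22035\right) = \left(\left(32 - 896\right) + 33086\right) \left(0 - 22035\right) = \left(\left(32 - 896\right) + 33086\right) \left(-22035\right) = \left(-864 + 33086\right) \left(-22035\right) = 32222 \left(-22035\right) = -710011770$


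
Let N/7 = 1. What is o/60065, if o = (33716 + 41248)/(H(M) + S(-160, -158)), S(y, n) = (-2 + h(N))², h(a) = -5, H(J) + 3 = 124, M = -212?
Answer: 37482/5105525 ≈ 0.0073415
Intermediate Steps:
H(J) = 121 (H(J) = -3 + 124 = 121)
N = 7 (N = 7*1 = 7)
S(y, n) = 49 (S(y, n) = (-2 - 5)² = (-7)² = 49)
o = 37482/85 (o = (33716 + 41248)/(121 + 49) = 74964/170 = 74964*(1/170) = 37482/85 ≈ 440.96)
o/60065 = (37482/85)/60065 = (37482/85)*(1/60065) = 37482/5105525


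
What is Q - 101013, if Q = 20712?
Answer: -80301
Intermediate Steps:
Q - 101013 = 20712 - 101013 = -80301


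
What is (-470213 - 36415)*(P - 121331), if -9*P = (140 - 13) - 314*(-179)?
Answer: 64640779104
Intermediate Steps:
P = -56333/9 (P = -((140 - 13) - 314*(-179))/9 = -(127 + 56206)/9 = -1/9*56333 = -56333/9 ≈ -6259.2)
(-470213 - 36415)*(P - 121331) = (-470213 - 36415)*(-56333/9 - 121331) = -506628*(-1148312/9) = 64640779104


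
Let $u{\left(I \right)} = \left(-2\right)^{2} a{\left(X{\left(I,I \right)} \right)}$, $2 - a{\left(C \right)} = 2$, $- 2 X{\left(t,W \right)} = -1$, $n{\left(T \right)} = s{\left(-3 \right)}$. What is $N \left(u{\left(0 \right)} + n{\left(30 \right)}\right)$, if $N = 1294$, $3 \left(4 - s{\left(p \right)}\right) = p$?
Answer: $6470$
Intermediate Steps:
$s{\left(p \right)} = 4 - \frac{p}{3}$
$n{\left(T \right)} = 5$ ($n{\left(T \right)} = 4 - -1 = 4 + 1 = 5$)
$X{\left(t,W \right)} = \frac{1}{2}$ ($X{\left(t,W \right)} = \left(- \frac{1}{2}\right) \left(-1\right) = \frac{1}{2}$)
$a{\left(C \right)} = 0$ ($a{\left(C \right)} = 2 - 2 = 0$)
$u{\left(I \right)} = 0$ ($u{\left(I \right)} = \left(-2\right)^{2} \cdot 0 = 4 \cdot 0 = 0$)
$N \left(u{\left(0 \right)} + n{\left(30 \right)}\right) = 1294 \left(0 + 5\right) = 1294 \cdot 5 = 6470$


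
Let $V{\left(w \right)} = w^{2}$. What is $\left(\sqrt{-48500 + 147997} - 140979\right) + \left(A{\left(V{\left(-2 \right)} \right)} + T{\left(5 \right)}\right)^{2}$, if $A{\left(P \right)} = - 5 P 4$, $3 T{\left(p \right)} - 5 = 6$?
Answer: $- \frac{1216370}{9} + \sqrt{99497} \approx -1.3484 \cdot 10^{5}$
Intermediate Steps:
$T{\left(p \right)} = \frac{11}{3}$ ($T{\left(p \right)} = \frac{5}{3} + \frac{1}{3} \cdot 6 = \frac{5}{3} + 2 = \frac{11}{3}$)
$A{\left(P \right)} = - 20 P$
$\left(\sqrt{-48500 + 147997} - 140979\right) + \left(A{\left(V{\left(-2 \right)} \right)} + T{\left(5 \right)}\right)^{2} = \left(\sqrt{-48500 + 147997} - 140979\right) + \left(- 20 \left(-2\right)^{2} + \frac{11}{3}\right)^{2} = \left(\sqrt{99497} - 140979\right) + \left(\left(-20\right) 4 + \frac{11}{3}\right)^{2} = \left(-140979 + \sqrt{99497}\right) + \left(-80 + \frac{11}{3}\right)^{2} = \left(-140979 + \sqrt{99497}\right) + \left(- \frac{229}{3}\right)^{2} = \left(-140979 + \sqrt{99497}\right) + \frac{52441}{9} = - \frac{1216370}{9} + \sqrt{99497}$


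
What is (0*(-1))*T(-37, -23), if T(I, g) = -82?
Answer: 0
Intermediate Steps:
(0*(-1))*T(-37, -23) = (0*(-1))*(-82) = 0*(-82) = 0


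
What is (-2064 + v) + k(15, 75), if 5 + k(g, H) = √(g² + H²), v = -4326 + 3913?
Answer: -2482 + 15*√26 ≈ -2405.5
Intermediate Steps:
v = -413
k(g, H) = -5 + √(H² + g²) (k(g, H) = -5 + √(g² + H²) = -5 + √(H² + g²))
(-2064 + v) + k(15, 75) = (-2064 - 413) + (-5 + √(75² + 15²)) = -2477 + (-5 + √(5625 + 225)) = -2477 + (-5 + √5850) = -2477 + (-5 + 15*√26) = -2482 + 15*√26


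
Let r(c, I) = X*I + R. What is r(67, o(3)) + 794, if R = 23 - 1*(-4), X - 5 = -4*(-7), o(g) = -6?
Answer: 623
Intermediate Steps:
X = 33 (X = 5 - 4*(-7) = 5 + 28 = 33)
R = 27 (R = 23 + 4 = 27)
r(c, I) = 27 + 33*I (r(c, I) = 33*I + 27 = 27 + 33*I)
r(67, o(3)) + 794 = (27 + 33*(-6)) + 794 = (27 - 198) + 794 = -171 + 794 = 623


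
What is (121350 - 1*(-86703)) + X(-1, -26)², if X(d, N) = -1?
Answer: 208054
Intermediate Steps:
(121350 - 1*(-86703)) + X(-1, -26)² = (121350 - 1*(-86703)) + (-1)² = (121350 + 86703) + 1 = 208053 + 1 = 208054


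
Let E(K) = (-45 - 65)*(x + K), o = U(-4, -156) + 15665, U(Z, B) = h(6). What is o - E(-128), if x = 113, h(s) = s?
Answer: 14021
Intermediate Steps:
U(Z, B) = 6
o = 15671 (o = 6 + 15665 = 15671)
E(K) = -12430 - 110*K (E(K) = (-45 - 65)*(113 + K) = -110*(113 + K) = -12430 - 110*K)
o - E(-128) = 15671 - (-12430 - 110*(-128)) = 15671 - (-12430 + 14080) = 15671 - 1*1650 = 15671 - 1650 = 14021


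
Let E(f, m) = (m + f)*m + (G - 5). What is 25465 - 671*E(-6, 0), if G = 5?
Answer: 25465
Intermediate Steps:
E(f, m) = m*(f + m) (E(f, m) = (m + f)*m + (5 - 5) = (f + m)*m + 0 = m*(f + m) + 0 = m*(f + m))
25465 - 671*E(-6, 0) = 25465 - 671*0*(-6 + 0) = 25465 - 671*0*(-6) = 25465 - 671*0 = 25465 - 1*0 = 25465 + 0 = 25465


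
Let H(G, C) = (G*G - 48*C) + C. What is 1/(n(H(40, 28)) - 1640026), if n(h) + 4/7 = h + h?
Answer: -7/11476210 ≈ -6.0996e-7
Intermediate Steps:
H(G, C) = G**2 - 47*C (H(G, C) = (G**2 - 48*C) + C = G**2 - 47*C)
n(h) = -4/7 + 2*h (n(h) = -4/7 + (h + h) = -4/7 + 2*h)
1/(n(H(40, 28)) - 1640026) = 1/((-4/7 + 2*(40**2 - 47*28)) - 1640026) = 1/((-4/7 + 2*(1600 - 1316)) - 1640026) = 1/((-4/7 + 2*284) - 1640026) = 1/((-4/7 + 568) - 1640026) = 1/(3972/7 - 1640026) = 1/(-11476210/7) = -7/11476210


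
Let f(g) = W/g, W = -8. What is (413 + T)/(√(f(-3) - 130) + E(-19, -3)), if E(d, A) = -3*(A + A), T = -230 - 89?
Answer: 2538/677 - 47*I*√1146/677 ≈ 3.7489 - 2.3502*I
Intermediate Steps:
T = -319
f(g) = -8/g
E(d, A) = -6*A
(413 + T)/(√(f(-3) - 130) + E(-19, -3)) = (413 - 319)/(√(-8/(-3) - 130) - 6*(-3)) = 94/(√(-8*(-⅓) - 130) + 18) = 94/(√(8/3 - 130) + 18) = 94/(√(-382/3) + 18) = 94/(I*√1146/3 + 18) = 94/(18 + I*√1146/3)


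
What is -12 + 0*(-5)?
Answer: -12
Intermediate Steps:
-12 + 0*(-5) = -12 + 0 = -12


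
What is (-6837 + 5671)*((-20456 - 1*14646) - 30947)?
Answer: 77013134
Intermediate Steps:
(-6837 + 5671)*((-20456 - 1*14646) - 30947) = -1166*((-20456 - 14646) - 30947) = -1166*(-35102 - 30947) = -1166*(-66049) = 77013134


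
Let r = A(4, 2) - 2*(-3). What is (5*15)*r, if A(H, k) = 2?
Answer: 600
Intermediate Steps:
r = 8 (r = 2 - 2*(-3) = 2 - 1*(-6) = 2 + 6 = 8)
(5*15)*r = (5*15)*8 = 75*8 = 600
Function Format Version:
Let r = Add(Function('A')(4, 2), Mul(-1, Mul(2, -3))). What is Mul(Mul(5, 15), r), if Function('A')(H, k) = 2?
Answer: 600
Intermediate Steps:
r = 8 (r = Add(2, Mul(-1, Mul(2, -3))) = Add(2, Mul(-1, -6)) = Add(2, 6) = 8)
Mul(Mul(5, 15), r) = Mul(Mul(5, 15), 8) = Mul(75, 8) = 600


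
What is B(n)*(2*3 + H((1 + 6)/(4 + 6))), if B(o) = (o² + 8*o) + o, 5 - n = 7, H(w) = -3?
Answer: -42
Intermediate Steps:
n = -2 (n = 5 - 1*7 = 5 - 7 = -2)
B(o) = o² + 9*o
B(n)*(2*3 + H((1 + 6)/(4 + 6))) = (-2*(9 - 2))*(2*3 - 3) = (-2*7)*(6 - 3) = -14*3 = -42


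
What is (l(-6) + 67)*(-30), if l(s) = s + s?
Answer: -1650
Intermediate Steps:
l(s) = 2*s
(l(-6) + 67)*(-30) = (2*(-6) + 67)*(-30) = (-12 + 67)*(-30) = 55*(-30) = -1650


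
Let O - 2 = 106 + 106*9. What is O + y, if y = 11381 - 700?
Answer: 11743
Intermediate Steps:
O = 1062 (O = 2 + (106 + 106*9) = 2 + (106 + 954) = 2 + 1060 = 1062)
y = 10681
O + y = 1062 + 10681 = 11743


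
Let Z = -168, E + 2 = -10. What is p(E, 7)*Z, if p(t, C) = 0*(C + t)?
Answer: 0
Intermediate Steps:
E = -12 (E = -2 - 10 = -12)
p(t, C) = 0
p(E, 7)*Z = 0*(-168) = 0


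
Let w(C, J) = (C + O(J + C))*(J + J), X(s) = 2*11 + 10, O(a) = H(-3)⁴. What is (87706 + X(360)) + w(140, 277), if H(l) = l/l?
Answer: 165852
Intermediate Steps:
H(l) = 1
O(a) = 1 (O(a) = 1⁴ = 1)
X(s) = 32 (X(s) = 22 + 10 = 32)
w(C, J) = 2*J*(1 + C) (w(C, J) = (C + 1)*(J + J) = (1 + C)*(2*J) = 2*J*(1 + C))
(87706 + X(360)) + w(140, 277) = (87706 + 32) + 2*277*(1 + 140) = 87738 + 2*277*141 = 87738 + 78114 = 165852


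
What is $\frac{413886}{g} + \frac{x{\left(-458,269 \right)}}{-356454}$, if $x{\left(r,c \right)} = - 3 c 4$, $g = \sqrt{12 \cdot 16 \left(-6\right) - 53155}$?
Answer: $\frac{538}{59409} - \frac{37626 i \sqrt{54307}}{4937} \approx 0.0090559 - 1776.0 i$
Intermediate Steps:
$g = i \sqrt{54307}$ ($g = \sqrt{192 \left(-6\right) - 53155} = \sqrt{-1152 - 53155} = \sqrt{-54307} = i \sqrt{54307} \approx 233.04 i$)
$x{\left(r,c \right)} = - 12 c$
$\frac{413886}{g} + \frac{x{\left(-458,269 \right)}}{-356454} = \frac{413886}{i \sqrt{54307}} + \frac{\left(-12\right) 269}{-356454} = 413886 \left(- \frac{i \sqrt{54307}}{54307}\right) - - \frac{538}{59409} = - \frac{37626 i \sqrt{54307}}{4937} + \frac{538}{59409} = \frac{538}{59409} - \frac{37626 i \sqrt{54307}}{4937}$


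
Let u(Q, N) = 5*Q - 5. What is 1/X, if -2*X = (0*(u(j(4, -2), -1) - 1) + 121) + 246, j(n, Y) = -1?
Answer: -2/367 ≈ -0.0054496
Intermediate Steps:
u(Q, N) = -5 + 5*Q
X = -367/2 (X = -((0*((-5 + 5*(-1)) - 1) + 121) + 246)/2 = -((0*((-5 - 5) - 1) + 121) + 246)/2 = -((0*(-10 - 1) + 121) + 246)/2 = -((0*(-11) + 121) + 246)/2 = -((0 + 121) + 246)/2 = -(121 + 246)/2 = -½*367 = -367/2 ≈ -183.50)
1/X = 1/(-367/2) = -2/367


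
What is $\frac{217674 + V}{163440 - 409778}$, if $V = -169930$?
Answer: $- \frac{23872}{123169} \approx -0.19381$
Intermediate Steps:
$\frac{217674 + V}{163440 - 409778} = \frac{217674 - 169930}{163440 - 409778} = \frac{47744}{-246338} = 47744 \left(- \frac{1}{246338}\right) = - \frac{23872}{123169}$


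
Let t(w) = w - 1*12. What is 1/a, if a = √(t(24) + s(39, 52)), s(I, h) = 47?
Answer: √59/59 ≈ 0.13019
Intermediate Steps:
t(w) = -12 + w (t(w) = w - 12 = -12 + w)
a = √59 (a = √((-12 + 24) + 47) = √(12 + 47) = √59 ≈ 7.6811)
1/a = 1/(√59) = √59/59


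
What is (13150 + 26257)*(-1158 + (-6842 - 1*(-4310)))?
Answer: -145411830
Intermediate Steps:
(13150 + 26257)*(-1158 + (-6842 - 1*(-4310))) = 39407*(-1158 + (-6842 + 4310)) = 39407*(-1158 - 2532) = 39407*(-3690) = -145411830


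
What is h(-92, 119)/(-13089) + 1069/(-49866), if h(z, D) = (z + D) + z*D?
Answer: 176864815/217565358 ≈ 0.81293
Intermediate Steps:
h(z, D) = D + z + D*z (h(z, D) = (D + z) + D*z = D + z + D*z)
h(-92, 119)/(-13089) + 1069/(-49866) = (119 - 92 + 119*(-92))/(-13089) + 1069/(-49866) = (119 - 92 - 10948)*(-1/13089) + 1069*(-1/49866) = -10921*(-1/13089) - 1069/49866 = 10921/13089 - 1069/49866 = 176864815/217565358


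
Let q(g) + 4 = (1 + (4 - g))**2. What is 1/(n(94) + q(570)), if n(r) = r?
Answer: 1/319315 ≈ 3.1317e-6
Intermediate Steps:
q(g) = -4 + (5 - g)**2 (q(g) = -4 + (1 + (4 - g))**2 = -4 + (5 - g)**2)
1/(n(94) + q(570)) = 1/(94 + (-4 + (-5 + 570)**2)) = 1/(94 + (-4 + 565**2)) = 1/(94 + (-4 + 319225)) = 1/(94 + 319221) = 1/319315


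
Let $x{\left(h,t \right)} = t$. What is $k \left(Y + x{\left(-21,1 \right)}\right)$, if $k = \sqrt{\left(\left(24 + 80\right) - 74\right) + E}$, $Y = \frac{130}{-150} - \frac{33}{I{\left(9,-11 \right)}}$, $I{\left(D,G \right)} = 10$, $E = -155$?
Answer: $- \frac{95 i \sqrt{5}}{6} \approx - 35.404 i$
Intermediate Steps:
$Y = - \frac{25}{6}$ ($Y = \frac{130}{-150} - \frac{33}{10} = 130 \left(- \frac{1}{150}\right) - \frac{33}{10} = - \frac{13}{15} - \frac{33}{10} = - \frac{25}{6} \approx -4.1667$)
$k = 5 i \sqrt{5}$ ($k = \sqrt{\left(\left(24 + 80\right) - 74\right) - 155} = \sqrt{\left(104 - 74\right) - 155} = \sqrt{30 - 155} = \sqrt{-125} = 5 i \sqrt{5} \approx 11.18 i$)
$k \left(Y + x{\left(-21,1 \right)}\right) = 5 i \sqrt{5} \left(- \frac{25}{6} + 1\right) = 5 i \sqrt{5} \left(- \frac{19}{6}\right) = - \frac{95 i \sqrt{5}}{6}$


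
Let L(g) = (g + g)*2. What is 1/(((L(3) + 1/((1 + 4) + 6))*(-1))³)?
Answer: -1331/2352637 ≈ -0.00056575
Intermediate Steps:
L(g) = 4*g (L(g) = (2*g)*2 = 4*g)
1/(((L(3) + 1/((1 + 4) + 6))*(-1))³) = 1/(((4*3 + 1/((1 + 4) + 6))*(-1))³) = 1/(((12 + 1/(5 + 6))*(-1))³) = 1/(((12 + 1/11)*(-1))³) = 1/(((133/11)*(-1))³) = 1/((-133/11)³) = 1/(-2352637/1331) = -1331/2352637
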